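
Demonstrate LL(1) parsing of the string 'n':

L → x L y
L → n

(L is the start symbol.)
Stack is shown with the top on the left.

Stack  Input  Action
--------------------
L $    n $    output L → n
n $    n $    match 'n'
$      $      accept

The string is accepted.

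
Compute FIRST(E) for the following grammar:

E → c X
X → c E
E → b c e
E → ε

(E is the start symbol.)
From E → c X:
  - c is a terminal: add 'c' and stop
From E → b c e:
  - b is a terminal: add 'b' and stop
From E → ε:
  - ε-production, so ε ∈ FIRST(E)

Collecting: FIRST(E) = { 'b', 'c', ε }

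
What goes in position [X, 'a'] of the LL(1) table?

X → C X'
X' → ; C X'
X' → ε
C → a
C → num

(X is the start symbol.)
To find M[X, 'a'], we find productions for X where 'a' is in the predict set (PREDICT(N → α) = (FIRST(α) \ {ε}) ∪ (FOLLOW(N) if α ⇒* ε)).

Relevant sets:
  FIRST(C) = { 'a', 'num' }

X → C X': PREDICT = { 'a', 'num' }
  'a' is in predict set, so this production goes in M[X, 'a']

M[X, 'a'] = X → C X'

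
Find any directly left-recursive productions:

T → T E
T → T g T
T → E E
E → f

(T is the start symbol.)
Yes, T is left-recursive

T → T E: LEFT RECURSIVE (starts with T)
T → T g T: LEFT RECURSIVE (starts with T)
T → E E: starts with E
E → f: starts with f

The grammar has direct left recursion on: T.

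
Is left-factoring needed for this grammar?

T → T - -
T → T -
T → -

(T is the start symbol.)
Left-factoring is needed when two productions for the same non-terminal
share a common prefix on the right-hand side.

Productions for T:
  T → T - -
  T → T -
  T → -

Found common prefix 'T -' in productions for T

Answer: Yes, T has productions with common prefix 'T -'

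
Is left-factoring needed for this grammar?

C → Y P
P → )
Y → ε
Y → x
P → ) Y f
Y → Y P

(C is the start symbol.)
Yes, P has productions with common prefix ')'

Left-factoring is needed when two productions for the same non-terminal
share a common prefix on the right-hand side.

Productions for P:
  P → )
  P → ) Y f
Productions for Y:
  Y → ε
  Y → x
  Y → Y P

Found common prefix ')' in productions for P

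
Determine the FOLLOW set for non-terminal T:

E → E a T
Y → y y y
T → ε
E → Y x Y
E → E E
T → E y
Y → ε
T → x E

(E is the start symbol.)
{ $, 'a', 'x', 'y' }

To compute FOLLOW(T), find every occurrence of T on a right-hand side N → α T β: add FIRST(β) \ {ε}, and if β is empty or nullable also add FOLLOW(N). Iterate to a fixed point.

In E → E a T: T is at the end, add FOLLOW(E)

The FOLLOW sets referred to above (computed the same way, to a fixed point):
  FOLLOW(E) = { $, 'a', 'x', 'y' }

Taking the union: FOLLOW(T) = { $, 'a', 'x', 'y' }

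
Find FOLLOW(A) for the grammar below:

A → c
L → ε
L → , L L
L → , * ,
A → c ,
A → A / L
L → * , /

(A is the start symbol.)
A is the start symbol, so $ ∈ FOLLOW(A).
In A → A / L: A is followed by '/' L, add FIRST('/' L) \ {ε} = { '/' }

Taking the union: FOLLOW(A) = { $, '/' }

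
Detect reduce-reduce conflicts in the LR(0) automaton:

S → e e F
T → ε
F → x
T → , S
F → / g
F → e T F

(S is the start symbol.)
A reduce-reduce conflict occurs when an LR(0) state has two complete items [A → α .] and [B → β .] — both call for a reduction, and with no lookahead the parser cannot choose between them.

Augment with S' → S and build the canonical LR(0) collection (I0 = CLOSURE({[S' → . S]}), then GOTO on every symbol after a dot until no new states appear). It has 13 states:
  I0: { [S → . e e F], [S' → . S] }  — shift
  I1: { [S' → S .] }  — accept
  I2: { [S → e . e F] }  — shift
  I3: { [F → . / g], [F → . e T F], [F → . x], [S → e e . F] }  — shift
  I4: { [F → / . g] }  — shift
  I5: { [S → e e F .] }  — reduce
  I6: { [F → e . T F], [T → . , S], [T → .] }  — shift, reduce
  I7: { [F → x .] }  — reduce
  I8: { [S → . e e F], [T → , . S] }  — shift
  I9: { [F → . / g], [F → . e T F], [F → . x], [F → e T . F] }  — shift
  I10: { [F → e T F .] }  — reduce
  I11: { [T → , S .] }  — reduce
  I12: { [F → / g .] }  — reduce

No state contains more than one complete item.

Answer: No reduce-reduce conflicts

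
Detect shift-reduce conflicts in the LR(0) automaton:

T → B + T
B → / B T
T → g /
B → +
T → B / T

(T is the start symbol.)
No shift-reduce conflicts

Augment with T' → T and build the canonical LR(0) collection (I0 = CLOSURE({[T' → . T]}), then GOTO on every symbol after a dot until no new states appear). It has 13 states:
  I0: { [B → . +], [B → . / B T], [T → . B + T], [T → . B / T], [T → . g /], [T' → . T] }  — shift
  I1: { [B → + .] }  — reduce
  I2: { [B → . +], [B → . / B T], [B → / . B T] }  — shift
  I3: { [T → B . + T], [T → B . / T] }  — shift
  I4: { [T' → T .] }  — accept
  I5: { [T → g . /] }  — shift
  I6: { [T → g / .] }  — reduce
  I7: { [B → . +], [B → . / B T], [T → . B + T], [T → . B / T], [T → . g /], [T → B + . T] }  — shift
  I8: { [B → . +], [B → . / B T], [T → . B + T], [T → . B / T], [T → . g /], [T → B / . T] }  — shift
  I9: { [T → B / T .] }  — reduce
  I10: { [T → B + T .] }  — reduce
  I11: { [B → . +], [B → . / B T], [B → / B . T], [T → . B + T], [T → . B / T], [T → . g /] }  — shift
  I12: { [B → / B T .] }  — reduce

No state contains both a complete item and a shift item.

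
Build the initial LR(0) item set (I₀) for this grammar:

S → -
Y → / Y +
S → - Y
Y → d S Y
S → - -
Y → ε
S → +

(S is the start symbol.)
First, augment the grammar with S' → S
I₀ = CLOSURE({ [S' → . S] }):
  [S' → . S] has the dot before S: add [S → . -], [S → . - Y], [S → . - -], [S → . +]
No further items can be added.

I₀ = { [S → . +], [S → . - -], [S → . - Y], [S → . -], [S' → . S] }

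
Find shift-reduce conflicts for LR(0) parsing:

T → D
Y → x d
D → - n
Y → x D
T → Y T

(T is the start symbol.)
A shift-reduce conflict occurs when an LR(0) state has both:
  - a complete (reduce) item [A → α .] (dot at the end), and
  - a shift item [B → β . c γ] (dot before a terminal).

Augment with T' → T and build the canonical LR(0) collection (I0 = CLOSURE({[T' → . T]}), then GOTO on every symbol after a dot until no new states appear). It has 10 states:
  I0: { [D → . - n], [T → . D], [T → . Y T], [T' → . T], [Y → . x D], [Y → . x d] }  — shift
  I1: { [D → - . n] }  — shift
  I2: { [T → D .] }  — reduce
  I3: { [T' → T .] }  — accept
  I4: { [D → . - n], [T → . D], [T → . Y T], [T → Y . T], [Y → . x D], [Y → . x d] }  — shift
  I5: { [D → . - n], [Y → x . D], [Y → x . d] }  — shift
  I6: { [Y → x D .] }  — reduce
  I7: { [Y → x d .] }  — reduce
  I8: { [T → Y T .] }  — reduce
  I9: { [D → - n .] }  — reduce

No state contains both a complete item and a shift item.

Answer: No shift-reduce conflicts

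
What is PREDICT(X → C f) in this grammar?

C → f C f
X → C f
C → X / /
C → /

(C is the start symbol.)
PREDICT(X → C f) = (FIRST(RHS) \ {ε}) ∪ (FOLLOW(X) if ε ∈ FIRST(RHS), i.e. RHS ⇒* ε)
FIRST(C) = { '/', 'f' }
FIRST(C f) = { '/', 'f' }
ε ∉ FIRST(C f), so FOLLOW(X) is not added.
PREDICT(X → C f) = { '/', 'f' }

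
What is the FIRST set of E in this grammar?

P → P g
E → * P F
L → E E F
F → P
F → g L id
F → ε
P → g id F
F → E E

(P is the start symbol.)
{ '*' }

To compute FIRST(E), examine every production with E on the left-hand side, reading each right-hand side left to right until a non-nullable symbol is reached.

From E → * P F:
  - '*' is a terminal: add '*' and stop

Collecting: FIRST(E) = { '*' }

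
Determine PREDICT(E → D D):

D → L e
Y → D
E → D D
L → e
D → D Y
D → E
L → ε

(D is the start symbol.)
{ 'e' }

PREDICT(E → D D) = (FIRST(RHS) \ {ε}) ∪ (FOLLOW(E) if ε ∈ FIRST(RHS), i.e. RHS ⇒* ε)
FIRST(D) = { 'e' }
FIRST(D D) = { 'e' }
ε ∉ FIRST(D D), so FOLLOW(E) is not added.
PREDICT(E → D D) = { 'e' }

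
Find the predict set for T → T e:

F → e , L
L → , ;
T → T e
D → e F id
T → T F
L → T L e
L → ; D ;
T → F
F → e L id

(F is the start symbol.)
PREDICT(T → T e) = (FIRST(RHS) \ {ε}) ∪ (FOLLOW(T) if ε ∈ FIRST(RHS), i.e. RHS ⇒* ε)
FIRST(T) = { 'e' }
FIRST(T e) = { 'e' }
ε ∉ FIRST(T e), so FOLLOW(T) is not added.
PREDICT(T → T e) = { 'e' }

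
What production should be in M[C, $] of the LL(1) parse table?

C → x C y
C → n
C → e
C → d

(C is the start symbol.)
To find M[C, $], we find productions for C where $ is in the predict set (PREDICT(N → α) = (FIRST(α) \ {ε}) ∪ (FOLLOW(N) if α ⇒* ε)).

C → x C y: PREDICT = { 'x' }
C → n: PREDICT = { 'n' }
C → e: PREDICT = { 'e' }
C → d: PREDICT = { 'd' }

M[C, $] is empty (no production applies)

Answer: Empty (error entry)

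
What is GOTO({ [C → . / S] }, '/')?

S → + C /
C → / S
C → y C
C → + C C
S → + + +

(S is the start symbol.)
GOTO(I, '/') = CLOSURE({ [A → αX.β] : [A → α.Xβ] ∈ I, X = '/' })

Items with dot before '/', with the dot advanced:
  [C → . / S] → [C → / . S]
Closure of the advanced items:
  [C → / . S] has the dot before S: add [S → . + C /], [S → . + + +]

GOTO = { [C → / . S], [S → . + + +], [S → . + C /] }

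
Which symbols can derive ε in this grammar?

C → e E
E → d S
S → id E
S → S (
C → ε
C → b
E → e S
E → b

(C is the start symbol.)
{ 'C' }

A non-terminal is nullable if it can derive ε (the empty string): either it has an ε-production, or it has a production whose right-hand side consists entirely of nullable non-terminals.

ε-productions: C → ε
So C is immediately nullable.
No further non-terminal can be added: every production for the remaining non-terminals contains a terminal or a non-nullable non-terminal.
Nullable = { 'C' }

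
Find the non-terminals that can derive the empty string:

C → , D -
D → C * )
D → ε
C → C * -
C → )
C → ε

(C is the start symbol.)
{ 'C', 'D' }

ε-productions: D → ε, C → ε
So D, C are immediately nullable.
Every non-terminal is now nullable.
Nullable = { 'C', 'D' }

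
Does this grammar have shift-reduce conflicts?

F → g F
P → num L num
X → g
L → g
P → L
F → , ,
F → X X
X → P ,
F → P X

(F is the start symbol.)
A shift-reduce conflict occurs when an LR(0) state has both:
  - a complete (reduce) item [A → α .] (dot at the end), and
  - a shift item [B → β . c γ] (dot before a terminal).

Augment with F' → F and build the canonical LR(0) collection (I0 = CLOSURE({[F' → . F]}), then GOTO on every symbol after a dot until no new states appear). It has 18 states:
  I0: { [F → . , ,], [F → . P X], [F → . X X], [F → . g F], [F' → . F], [L → . g], [P → . L], [P → . num L num], [X → . P ,], [X → . g] }  — shift
  I1: { [F → , . ,] }  — shift
  I2: { [F' → F .] }  — accept
  I3: { [P → L .] }  — reduce
  I4: { [F → P . X], [L → . g], [P → . L], [P → . num L num], [X → . P ,], [X → . g], [X → P . ,] }  — shift
  I5: { [F → X . X], [L → . g], [P → . L], [P → . num L num], [X → . P ,], [X → . g] }  — shift
  I6: { [F → . , ,], [F → . P X], [F → . X X], [F → . g F], [F → g . F], [L → . g], [L → g .], [P → . L], [P → . num L num], [X → . P ,], [X → . g], [X → g .] }  — shift, 2 reduces
  I7: { [L → . g], [P → num . L num] }  — shift
  I8: { [P → num L . num] }  — shift
  I9: { [L → g .] }  — reduce
  I10: { [P → num L num .] }  — reduce
  I11: { [F → g F .] }  — reduce
  I12: { [X → P . ,] }  — shift
  I13: { [F → X X .] }  — reduce
  I14: { [L → g .], [X → g .] }  — 2 reduces
  I15: { [X → P , .] }  — reduce
  I16: { [F → P X .] }  — reduce
  I17: { [F → , , .] }  — reduce

I6 contains reduce items [L → g .], [X → g .] and shift items [F → . , ,], [F → . g F], [L → . g], [P → . num L num], [X → . g] — shift-reduce conflict.

Answer: Yes — I6: [L → g .] vs [F → . , ,]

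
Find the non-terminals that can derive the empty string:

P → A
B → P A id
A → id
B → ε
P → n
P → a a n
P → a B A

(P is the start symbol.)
ε-productions: B → ε
So B is immediately nullable.
No further non-terminal can be added: every production for the remaining non-terminals contains a terminal or a non-nullable non-terminal.
Nullable = { 'B' }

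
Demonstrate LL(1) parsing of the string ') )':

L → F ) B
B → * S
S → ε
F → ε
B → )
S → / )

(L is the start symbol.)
LL(1) parsing maintains a stack (initially the start symbol over $) and the input. At each step: if the stack top is a terminal, match it against the current input token; if it is a non-terminal N, replace it with the RHS of M[N, lookahead] (the unique production whose predict set contains the lookahead).

Stack is shown with the top on the left.

Stack    Input  Action
----------------------
L $      ) ) $  output L → F ) B
F ) B $  ) ) $  output F → ε
) B $    ) ) $  match ')'
B $      ) $    output B → )
) $      ) $    match ')'
$        $      accept

The string is accepted.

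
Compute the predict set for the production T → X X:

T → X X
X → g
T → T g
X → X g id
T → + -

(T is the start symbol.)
PREDICT(T → X X) = (FIRST(RHS) \ {ε}) ∪ (FOLLOW(T) if ε ∈ FIRST(RHS), i.e. RHS ⇒* ε)
FIRST(X) = { 'g' }
FIRST(X X) = { 'g' }
ε ∉ FIRST(X X), so FOLLOW(T) is not added.
PREDICT(T → X X) = { 'g' }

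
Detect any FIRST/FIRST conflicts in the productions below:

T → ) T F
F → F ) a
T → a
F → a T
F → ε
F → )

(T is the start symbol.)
Yes. F → F ')' a / F → a T on { 'a' }; F → F ')' a / F → ')' on { ')' }

A FIRST/FIRST conflict occurs when two productions N → α and N → β for the same non-terminal have FIRST(α) ∩ FIRST(β) ≠ ∅ (with ε ∈ FIRST of a nullable right-hand side, so two nullable alternatives also conflict).

FIRST sets of the non-terminals at (or reachable through a nullable prefix from) the front of some alternative:
  FIRST(F) = { ')', 'a', ε }

Productions for T:
  T → ) T F: FIRST = { ')' }
  T → a: FIRST = { 'a' }
Productions for F:
  F → F ) a: FIRST = { ')', 'a' }
  F → a T: FIRST = { 'a' }
  F → ε: FIRST = { ε }
  F → ): FIRST = { ')' }

Conflict for F: F → F ) a and F → a T
  Overlap: { 'a' }
Conflict for F: F → F ) a and F → )
  Overlap: { ')' }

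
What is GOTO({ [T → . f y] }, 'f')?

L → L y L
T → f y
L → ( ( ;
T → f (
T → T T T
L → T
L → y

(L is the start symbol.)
GOTO(I, 'f') = CLOSURE({ [A → αX.β] : [A → α.Xβ] ∈ I, X = 'f' })

Items with dot before 'f', with the dot advanced:
  [T → . f y] → [T → f . y]
Closure adds nothing (no advanced item has the dot before a non-terminal).

GOTO = { [T → f . y] }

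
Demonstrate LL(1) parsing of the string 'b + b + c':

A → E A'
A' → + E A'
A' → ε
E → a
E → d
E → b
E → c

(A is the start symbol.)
Stack is shown with the top on the left.

Stack     Input        Action
-----------------------------
A $       b + b + c $  output A → E A'
E A' $    b + b + c $  output E → b
b A' $    b + b + c $  match 'b'
A' $      + b + c $    output A' → + E A'
+ E A' $  + b + c $    match '+'
E A' $    b + c $      output E → b
b A' $    b + c $      match 'b'
A' $      + c $        output A' → + E A'
+ E A' $  + c $        match '+'
E A' $    c $          output E → c
c A' $    c $          match 'c'
A' $      $            output A' → ε
$         $            accept

The string is accepted.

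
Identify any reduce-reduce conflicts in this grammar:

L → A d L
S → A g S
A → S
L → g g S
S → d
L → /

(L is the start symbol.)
Augment with L' → L and build the canonical LR(0) collection (I0 = CLOSURE({[L' → . L]}), then GOTO on every symbol after a dot until no new states appear). It has 14 states:
  I0: { [A → . S], [L → . /], [L → . A d L], [L → . g g S], [L' → . L], [S → . A g S], [S → . d] }  — shift
  I1: { [L → / .] }  — reduce
  I2: { [L → A . d L], [S → A . g S] }  — shift
  I3: { [L' → L .] }  — accept
  I4: { [A → S .] }  — reduce
  I5: { [S → d .] }  — reduce
  I6: { [L → g . g S] }  — shift
  I7: { [A → . S], [L → g g . S], [S → . A g S], [S → . d] }  — shift
  I8: { [S → A . g S] }  — shift
  I9: { [A → S .], [L → g g S .] }  — 2 reduces
  I10: { [A → . S], [S → . A g S], [S → . d], [S → A g . S] }  — shift
  I11: { [A → S .], [S → A g S .] }  — 2 reduces
  I12: { [A → . S], [L → . /], [L → . A d L], [L → . g g S], [L → A d . L], [S → . A g S], [S → . d] }  — shift
  I13: { [L → A d L .] }  — reduce

I9 contains complete items [A → S .], [L → g g S .] — reduce-reduce conflict.
I11 contains complete items [A → S .], [S → A g S .] — reduce-reduce conflict.

Answer: Yes — I9: [A → S .] vs [L → g g S .]; I11: [A → S .] vs [S → A g S .]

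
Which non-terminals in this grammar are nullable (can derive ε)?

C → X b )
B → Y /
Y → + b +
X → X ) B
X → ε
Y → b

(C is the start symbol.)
A non-terminal is nullable if it can derive ε (the empty string): either it has an ε-production, or it has a production whose right-hand side consists entirely of nullable non-terminals.

ε-productions: X → ε
So X is immediately nullable.
No further non-terminal can be added: every production for the remaining non-terminals contains a terminal or a non-nullable non-terminal.
Nullable = { 'X' }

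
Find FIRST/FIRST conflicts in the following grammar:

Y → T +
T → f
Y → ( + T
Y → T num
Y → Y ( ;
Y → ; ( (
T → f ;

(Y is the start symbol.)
A FIRST/FIRST conflict occurs when two productions N → α and N → β for the same non-terminal have FIRST(α) ∩ FIRST(β) ≠ ∅ (with ε ∈ FIRST of a nullable right-hand side, so two nullable alternatives also conflict).

FIRST sets of the non-terminals at (or reachable through a nullable prefix from) the front of some alternative:
  FIRST(T) = { 'f' }
  FIRST(Y) = { '(', ';', 'f' }

Productions for Y:
  Y → T +: FIRST = { 'f' }
  Y → ( + T: FIRST = { '(' }
  Y → T num: FIRST = { 'f' }
  Y → Y ( ;: FIRST = { '(', ';', 'f' }
  Y → ; ( (: FIRST = { ';' }
Productions for T:
  T → f: FIRST = { 'f' }
  T → f ;: FIRST = { 'f' }

Conflict for Y: Y → T + and Y → T num
  Overlap: { 'f' }
Conflict for Y: Y → T + and Y → Y ( ;
  Overlap: { 'f' }
Conflict for Y: Y → ( + T and Y → Y ( ;
  Overlap: { '(' }
Conflict for Y: Y → T num and Y → Y ( ;
  Overlap: { 'f' }
Conflict for Y: Y → Y ( ; and Y → ; ( (
  Overlap: { ';' }
Conflict for T: T → f and T → f ;
  Overlap: { 'f' }

Answer: Yes. Y → T '+' / Y → T num on { 'f' }; Y → T '+' / Y → Y '(' ';' on { 'f' }; Y → '(' '+' T / Y → Y '(' ';' on { '(' }; Y → T num / Y → Y '(' ';' on { 'f' }; Y → Y '(' ';' / Y → ';' '(' '(' on { ';' }; T → f / T → f ';' on { 'f' }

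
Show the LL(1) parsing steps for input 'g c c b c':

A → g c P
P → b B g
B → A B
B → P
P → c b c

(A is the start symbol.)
LL(1) parsing maintains a stack (initially the start symbol over $) and the input. At each step: if the stack top is a terminal, match it against the current input token; if it is a non-terminal N, replace it with the RHS of M[N, lookahead] (the unique production whose predict set contains the lookahead).

Stack is shown with the top on the left.

Stack    Input        Action
----------------------------
A $      g c c b c $  output A → g c P
g c P $  g c c b c $  match 'g'
c P $    c c b c $    match 'c'
P $      c b c $      output P → c b c
c b c $  c b c $      match 'c'
b c $    b c $        match 'b'
c $      c $          match 'c'
$        $            accept

The string is accepted.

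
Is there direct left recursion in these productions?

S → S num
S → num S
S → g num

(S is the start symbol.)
Direct left recursion occurs when N → N α for some non-terminal N (the right-hand side begins with the left-hand side itself).

S → S num: LEFT RECURSIVE (starts with S)
S → num S: starts with num
S → g num: starts with g

The grammar has direct left recursion on: S.

Answer: Yes, S is left-recursive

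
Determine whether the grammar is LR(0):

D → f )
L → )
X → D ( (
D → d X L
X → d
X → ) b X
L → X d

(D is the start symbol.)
Augment with D' → D and build the canonical LR(0) collection (I0 = CLOSURE({[D' → . D]}), then GOTO on every symbol after a dot until no new states appear). It has 17 states:
  I0: { [D → . d X L], [D → . f )], [D' → . D] }  — shift
  I1: { [D' → D .] }  — accept
  I2: { [D → . d X L], [D → . f )], [D → d . X L], [X → . ) b X], [X → . D ( (], [X → . d] }  — shift
  I3: { [D → f . )] }  — shift
  I4: { [D → f ) .] }  — reduce
  I5: { [X → ) . b X] }  — shift
  I6: { [X → D . ( (] }  — shift
  I7: { [D → . d X L], [D → . f )], [D → d X . L], [L → . )], [L → . X d], [X → . ) b X], [X → . D ( (], [X → . d] }  — shift
  I8: { [D → . d X L], [D → . f )], [D → d . X L], [X → . ) b X], [X → . D ( (], [X → . d], [X → d .] }  — shift, reduce
  I9: { [L → ) .], [X → ) . b X] }  — shift, reduce
  I10: { [D → d X L .] }  — reduce
  I11: { [L → X . d] }  — shift
  I12: { [L → X d .] }  — reduce
  I13: { [D → . d X L], [D → . f )], [X → ) b . X], [X → . ) b X], [X → . D ( (], [X → . d] }  — shift
  I14: { [X → ) b X .] }  — reduce
  I15: { [X → D ( . (] }  — shift
  I16: { [X → D ( ( .] }  — reduce

Conflict in state I8:
  Shift-reduce conflict between [X → d .] and [D → . d X L]
So the grammar is NOT LR(0).

Answer: No. Shift-reduce conflict between [X → d .] and [D → . d X L]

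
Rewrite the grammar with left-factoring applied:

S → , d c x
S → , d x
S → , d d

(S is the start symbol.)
S → , d S'
S' → c x
S' → x
S' → d

Left-factoring transforms A → αβ₁ | αβ₂ into A → αA' and A' → β₁ | β₂
(α is the longest common prefix among the alternatives). Repeat until
no nonterminal has two alternatives with a common prefix.

Round 1: S has alternatives sharing prefix ', d'. Introduce S': S → , d S'
  Add: S' → c x
  Add: S' → x
  Add: S' → d

No remaining common prefixes — done.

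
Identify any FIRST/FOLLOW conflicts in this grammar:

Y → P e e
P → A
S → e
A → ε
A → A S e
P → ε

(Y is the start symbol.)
Yes. P → A with FOLLOW(P) on { 'e' }; A → A S e with FOLLOW(A) on { 'e' }

A FIRST/FOLLOW conflict occurs when a non-terminal N has a nullable alternative N → β (β ⇒* ε) and another alternative N → α with FIRST(α) ∩ FOLLOW(N) ≠ ∅: on such a lookahead the parser cannot decide between expanding α and letting N vanish via β.

Nullable non-terminals: A, P.
FIRST sets used below: FIRST(A) = { 'e', ε }, FIRST(S) = { 'e' }

A: nullable alternative(s) A → ε; FOLLOW(A) = { 'e' }
  A → ε: FIRST \ {ε} = { } — this is the only nullable alternative, skip
  A → A S e: FIRST \ {ε} = { 'e' } — overlaps FOLLOW(A) on { 'e' }: CONFLICT

P: nullable alternative(s) P → A, P → ε; FOLLOW(P) = { 'e' }
  P → A: FIRST \ {ε} = { 'e' } — overlaps FOLLOW(P) on { 'e' }: CONFLICT
  P → ε: FIRST \ {ε} = { } — disjoint from FOLLOW(P)

S, Y have no nullable alternative, so no FIRST/FOLLOW check is needed there.

So the grammar has 2 FIRST/FOLLOW conflicts (marked CONFLICT above).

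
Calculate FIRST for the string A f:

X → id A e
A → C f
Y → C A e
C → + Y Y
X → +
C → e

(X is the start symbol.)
FIRST sets of the non-terminals involved (from the grammar, by fixed-point iteration):
  FIRST(A) = { '+', 'e' }

To compute FIRST(A f), process the symbols left to right:
Symbol A is a non-terminal. Add FIRST(A) \ {ε} = { '+', 'e' }
A is not nullable (ε ∉ FIRST(A)), so stop here.
FIRST(A f) = { '+', 'e' }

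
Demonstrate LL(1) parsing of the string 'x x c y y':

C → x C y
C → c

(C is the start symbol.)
LL(1) parsing maintains a stack (initially the start symbol over $) and the input. At each step: if the stack top is a terminal, match it against the current input token; if it is a non-terminal N, replace it with the RHS of M[N, lookahead] (the unique production whose predict set contains the lookahead).

Stack is shown with the top on the left.

Stack      Input        Action
------------------------------
C $        x x c y y $  output C → x C y
x C y $    x x c y y $  match 'x'
C y $      x c y y $    output C → x C y
x C y y $  x c y y $    match 'x'
C y y $    c y y $      output C → c
c y y $    c y y $      match 'c'
y y $      y y $        match 'y'
y $        y $          match 'y'
$          $            accept

The string is accepted.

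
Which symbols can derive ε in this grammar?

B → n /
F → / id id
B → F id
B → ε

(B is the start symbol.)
{ 'B' }

ε-productions: B → ε
So B is immediately nullable.
No further non-terminal can be added: every production for the remaining non-terminals contains a terminal or a non-nullable non-terminal.
Nullable = { 'B' }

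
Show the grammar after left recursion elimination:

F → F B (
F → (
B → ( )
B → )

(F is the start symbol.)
F is directly left-recursive. The standard transformation for
  A → A α₁ | ... | A α_m | β₁ | ... | β_n
is
  A  → β₁ A' | ... | β_n A'
  A' → α₁ A' | ... | α_m A' | ε

F → ( becomes F → ( F'
F → F B ( becomes F' → B ( F'
Add F' → ε

Productions for other non-terminals are unchanged:
  B → ( )
  B → )

Resulting grammar:
F → ( F'
F' → B ( F'
F' → ε
B → ( )
B → )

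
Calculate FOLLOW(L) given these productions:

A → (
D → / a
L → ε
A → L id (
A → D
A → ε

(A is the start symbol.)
In A → L id (: L is followed by id '(', add FIRST(id '(') \ {ε} = { 'id' }

Taking the union: FOLLOW(L) = { 'id' }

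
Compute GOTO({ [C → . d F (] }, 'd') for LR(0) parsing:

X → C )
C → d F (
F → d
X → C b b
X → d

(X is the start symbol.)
GOTO(I, 'd') = CLOSURE({ [A → αX.β] : [A → α.Xβ] ∈ I, X = 'd' })

Items with dot before 'd', with the dot advanced:
  [C → . d F (] → [C → d . F (]
Closure of the advanced items:
  [C → d . F (] has the dot before F: add [F → . d]

GOTO = { [C → d . F (], [F → . d] }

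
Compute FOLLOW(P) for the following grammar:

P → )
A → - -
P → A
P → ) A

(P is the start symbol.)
{ $ }

To compute FOLLOW(P), find every occurrence of P on a right-hand side N → α P β: add FIRST(β) \ {ε}, and if β is empty or nullable also add FOLLOW(N). Iterate to a fixed point.

P is the start symbol, so $ ∈ FOLLOW(P).
P does not occur on any right-hand side.

Taking the union: FOLLOW(P) = { $ }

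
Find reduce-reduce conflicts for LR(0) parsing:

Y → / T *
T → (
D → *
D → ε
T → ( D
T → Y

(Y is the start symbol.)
A reduce-reduce conflict occurs when an LR(0) state has two complete items [A → α .] and [B → β .] — both call for a reduction, and with no lookahead the parser cannot choose between them.

Augment with Y' → Y and build the canonical LR(0) collection (I0 = CLOSURE({[Y' → . Y]}), then GOTO on every symbol after a dot until no new states appear). It has 9 states:
  I0: { [Y → . / T *], [Y' → . Y] }  — shift
  I1: { [T → . ( D], [T → . (], [T → . Y], [Y → . / T *], [Y → / . T *] }  — shift
  I2: { [Y' → Y .] }  — accept
  I3: { [D → . *], [D → .], [T → ( . D], [T → ( .] }  — shift, 2 reduces
  I4: { [Y → / T . *] }  — shift
  I5: { [T → Y .] }  — reduce
  I6: { [Y → / T * .] }  — reduce
  I7: { [D → * .] }  — reduce
  I8: { [T → ( D .] }  — reduce

I3 contains complete items [D → .], [T → ( .] — reduce-reduce conflict.

Answer: Yes — I3: [D → .] vs [T → ( .]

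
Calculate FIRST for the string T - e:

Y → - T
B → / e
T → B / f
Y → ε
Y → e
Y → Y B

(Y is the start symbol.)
{ '/' }

FIRST sets of the non-terminals involved (from the grammar, by fixed-point iteration):
  FIRST(T) = { '/' }

To compute FIRST(T - e), process the symbols left to right:
Symbol T is a non-terminal. Add FIRST(T) \ {ε} = { '/' }
T is not nullable (ε ∉ FIRST(T)), so stop here.
FIRST(T - e) = { '/' }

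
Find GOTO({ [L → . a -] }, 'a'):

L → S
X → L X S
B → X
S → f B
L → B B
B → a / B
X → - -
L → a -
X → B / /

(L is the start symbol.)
{ [L → a . -] }

GOTO(I, 'a') = CLOSURE({ [A → αX.β] : [A → α.Xβ] ∈ I, X = 'a' })

Items with dot before 'a', with the dot advanced:
  [L → . a -] → [L → a . -]
Closure adds nothing (no advanced item has the dot before a non-terminal).

GOTO = { [L → a . -] }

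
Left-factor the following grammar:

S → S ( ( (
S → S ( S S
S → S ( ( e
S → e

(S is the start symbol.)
S → S ( S'
S' → ( S''
S'' → (
S'' → e
S' → S S
S → e

Left-factoring transforms A → αβ₁ | αβ₂ into A → αA' and A' → β₁ | β₂
(α is the longest common prefix among the alternatives). Repeat until
no nonterminal has two alternatives with a common prefix.

Round 1: S has alternatives sharing prefix 'S ('. Introduce S': S → S ( S'
  Add: S' → ( (
  Add: S' → S S
  Add: S' → ( e

Round 2: S' has alternatives sharing prefix '('. Introduce S'': S' → ( S''
  Add: S'' → (
  Add: S'' → e

No remaining common prefixes — done.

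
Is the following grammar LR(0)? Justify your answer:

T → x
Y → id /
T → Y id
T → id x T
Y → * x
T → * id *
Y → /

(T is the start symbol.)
Augment with T' → T and build the canonical LR(0) collection (I0 = CLOSURE({[T' → . T]}), then GOTO on every symbol after a dot until no new states appear). It has 14 states:
  I0: { [T → . * id *], [T → . Y id], [T → . id x T], [T → . x], [T' → . T], [Y → . * x], [Y → . /], [Y → . id /] }  — shift
  I1: { [T → * . id *], [Y → * . x] }  — shift
  I2: { [Y → / .] }  — reduce
  I3: { [T' → T .] }  — accept
  I4: { [T → Y . id] }  — shift
  I5: { [T → id . x T], [Y → id . /] }  — shift
  I6: { [T → x .] }  — reduce
  I7: { [Y → id / .] }  — reduce
  I8: { [T → . * id *], [T → . Y id], [T → . id x T], [T → . x], [T → id x . T], [Y → . * x], [Y → . /], [Y → . id /] }  — shift
  I9: { [T → id x T .] }  — reduce
  I10: { [T → Y id .] }  — reduce
  I11: { [T → * id . *] }  — shift
  I12: { [Y → * x .] }  — reduce
  I13: { [T → * id * .] }  — reduce

Every state is either a pure shift/goto state or contains exactly one complete item and nothing to shift — no conflicts. The grammar is LR(0).

Answer: Yes, the grammar is LR(0)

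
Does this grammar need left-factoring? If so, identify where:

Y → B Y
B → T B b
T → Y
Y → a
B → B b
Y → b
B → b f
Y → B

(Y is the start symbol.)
Left-factoring is needed when two productions for the same non-terminal
share a common prefix on the right-hand side.

Productions for Y:
  Y → B Y
  Y → a
  Y → b
  Y → B
Productions for B:
  B → T B b
  B → B b
  B → b f

Found common prefix 'B' in productions for Y

Answer: Yes, Y has productions with common prefix 'B'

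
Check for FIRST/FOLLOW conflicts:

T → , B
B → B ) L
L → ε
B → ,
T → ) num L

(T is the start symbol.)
No FIRST/FOLLOW conflicts.

A FIRST/FOLLOW conflict occurs when a non-terminal N has a nullable alternative N → β (β ⇒* ε) and another alternative N → α with FIRST(α) ∩ FOLLOW(N) ≠ ∅: on such a lookahead the parser cannot decide between expanding α and letting N vanish via β.

Nullable non-terminals: L.
L has a nullable alternative but only one production, so nothing to check.

B, T have no nullable alternative, so no FIRST/FOLLOW check is needed there.

No FIRST/FOLLOW conflicts found.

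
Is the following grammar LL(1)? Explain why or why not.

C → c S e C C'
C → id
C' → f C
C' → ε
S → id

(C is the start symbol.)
A grammar is LL(1) if for each non-terminal N with multiple productions, the predict sets of those productions are pairwise disjoint, where PREDICT(N → α) = (FIRST(α) \ {ε}) ∪ (FOLLOW(N) if α ⇒* ε).

Relevant sets:
  FOLLOW(C') = { $, 'f' }

For C:
  PREDICT(C → c S e C C') = { 'c' }
  PREDICT(C → id) = { 'id' }
For C':
  PREDICT(C' → f C) = { 'f' }
  PREDICT(C' → ε) = { $, 'f' }
S has a single production, so nothing to check there.

Conflict found: Predict set conflict for C': { 'f' }
The grammar is NOT LL(1).

Answer: No. Predict set conflict for C': { 'f' }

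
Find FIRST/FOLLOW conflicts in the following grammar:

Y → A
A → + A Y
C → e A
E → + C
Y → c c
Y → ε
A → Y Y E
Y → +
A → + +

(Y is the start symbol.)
Yes. Y → A with FOLLOW(Y) on { '+', 'c' }; Y → c c with FOLLOW(Y) on { 'c' }; Y → '+' with FOLLOW(Y) on { '+' }

A FIRST/FOLLOW conflict occurs when a non-terminal N has a nullable alternative N → β (β ⇒* ε) and another alternative N → α with FIRST(α) ∩ FOLLOW(N) ≠ ∅: on such a lookahead the parser cannot decide between expanding α and letting N vanish via β.

Nullable non-terminals: Y.
FIRST sets used below: FIRST(A) = { '+', 'c' }

Y: nullable alternative(s) Y → ε; FOLLOW(Y) = { $, '+', 'c' }
  Y → A: FIRST \ {ε} = { '+', 'c' } — overlaps FOLLOW(Y) on { '+', 'c' }: CONFLICT
  Y → c c: FIRST \ {ε} = { 'c' } — overlaps FOLLOW(Y) on { 'c' }: CONFLICT
  Y → ε: FIRST \ {ε} = { } — this is the only nullable alternative, skip
  Y → +: FIRST \ {ε} = { '+' } — overlaps FOLLOW(Y) on { '+' }: CONFLICT

A, C, E have no nullable alternative, so no FIRST/FOLLOW check is needed there.

So the grammar has 3 FIRST/FOLLOW conflicts (marked CONFLICT above).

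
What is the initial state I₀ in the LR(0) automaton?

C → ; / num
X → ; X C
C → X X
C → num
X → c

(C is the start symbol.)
{ [C → . ; / num], [C → . X X], [C → . num], [C' → . C], [X → . ; X C], [X → . c] }

First, augment the grammar with C' → C
I₀ = CLOSURE({ [C' → . C] }):
  [C' → . C] has the dot before C: add [C → . ; / num], [C → . X X], [C → . num]
  [C → . X X] has the dot before X: add [X → . ; X C], [X → . c]
No further items can be added.

I₀ = { [C → . ; / num], [C → . X X], [C → . num], [C' → . C], [X → . ; X C], [X → . c] }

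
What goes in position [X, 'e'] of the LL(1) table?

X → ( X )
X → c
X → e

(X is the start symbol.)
To find M[X, 'e'], we find productions for X where 'e' is in the predict set (PREDICT(N → α) = (FIRST(α) \ {ε}) ∪ (FOLLOW(N) if α ⇒* ε)).

X → ( X ): PREDICT = { '(' }
X → c: PREDICT = { 'c' }
X → e: PREDICT = { 'e' }
  'e' is in predict set, so this production goes in M[X, 'e']

M[X, 'e'] = X → e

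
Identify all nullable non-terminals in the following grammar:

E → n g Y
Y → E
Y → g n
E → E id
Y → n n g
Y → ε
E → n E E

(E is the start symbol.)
{ 'Y' }

ε-productions: Y → ε
So Y is immediately nullable.
No further non-terminal can be added: every production for the remaining non-terminals contains a terminal or a non-nullable non-terminal.
Nullable = { 'Y' }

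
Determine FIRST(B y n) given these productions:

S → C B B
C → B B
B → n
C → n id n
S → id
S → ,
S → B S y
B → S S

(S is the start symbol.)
{ ',', 'id', 'n' }

FIRST sets of the non-terminals involved (from the grammar, by fixed-point iteration):
  FIRST(B) = { ',', 'id', 'n' }

To compute FIRST(B y n), process the symbols left to right:
Symbol B is a non-terminal. Add FIRST(B) \ {ε} = { ',', 'id', 'n' }
B is not nullable (ε ∉ FIRST(B)), so stop here.
FIRST(B y n) = { ',', 'id', 'n' }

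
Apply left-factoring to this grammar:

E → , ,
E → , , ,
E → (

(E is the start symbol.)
E → , , E'
E' → ε
E' → ,
E → (

Left-factoring transforms A → αβ₁ | αβ₂ into A → αA' and A' → β₁ | β₂
(α is the longest common prefix among the alternatives). Repeat until
no nonterminal has two alternatives with a common prefix.

Round 1: E has alternatives sharing prefix ', ,'. Introduce E': E → , , E'
  Add: E' → ε
  Add: E' → ,

No remaining common prefixes — done.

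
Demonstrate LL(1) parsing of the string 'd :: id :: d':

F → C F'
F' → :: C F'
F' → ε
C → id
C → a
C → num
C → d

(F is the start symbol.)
LL(1) parsing maintains a stack (initially the start symbol over $) and the input. At each step: if the stack top is a terminal, match it against the current input token; if it is a non-terminal N, replace it with the RHS of M[N, lookahead] (the unique production whose predict set contains the lookahead).

Stack is shown with the top on the left.

Stack      Input           Action
---------------------------------
F $        d :: id :: d $  output F → C F'
C F' $     d :: id :: d $  output C → d
d F' $     d :: id :: d $  match 'd'
F' $       :: id :: d $    output F' → :: C F'
:: C F' $  :: id :: d $    match '::'
C F' $     id :: d $       output C → id
id F' $    id :: d $       match 'id'
F' $       :: d $          output F' → :: C F'
:: C F' $  :: d $          match '::'
C F' $     d $             output C → d
d F' $     d $             match 'd'
F' $       $               output F' → ε
$          $               accept

The string is accepted.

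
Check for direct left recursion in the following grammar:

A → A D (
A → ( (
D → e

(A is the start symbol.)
Yes, A is left-recursive

Direct left recursion occurs when N → N α for some non-terminal N (the right-hand side begins with the left-hand side itself).

A → A D (: LEFT RECURSIVE (starts with A)
A → ( (: starts with '('
D → e: starts with e

The grammar has direct left recursion on: A.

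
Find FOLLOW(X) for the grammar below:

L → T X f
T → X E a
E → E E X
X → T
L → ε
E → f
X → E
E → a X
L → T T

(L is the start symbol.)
To compute FOLLOW(X), find every occurrence of X on a right-hand side N → α X β: add FIRST(β) \ {ε}, and if β is empty or nullable also add FOLLOW(N). Iterate to a fixed point.

In L → T X f: X is followed by f, add FIRST(f) \ {ε} = { 'f' }
In T → X E a: X is followed by E a, add FIRST(E a) \ {ε} = { 'a', 'f' }
In E → E E X: X is at the end, add FOLLOW(E)
In E → a X: X is at the end, add FOLLOW(E)

The FOLLOW sets referred to above (computed the same way, to a fixed point):
  FOLLOW(E) = { 'a', 'f' }

Taking the union: FOLLOW(X) = { 'a', 'f' }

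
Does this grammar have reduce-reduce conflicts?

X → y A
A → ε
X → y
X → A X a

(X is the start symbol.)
Yes — I3: [A → .] vs [X → y .]

A reduce-reduce conflict occurs when an LR(0) state has two complete items [A → α .] and [B → β .] — both call for a reduction, and with no lookahead the parser cannot choose between them.

Augment with X' → X and build the canonical LR(0) collection (I0 = CLOSURE({[X' → . X]}), then GOTO on every symbol after a dot until no new states appear). It has 7 states:
  I0: { [A → .], [X → . A X a], [X → . y A], [X → . y], [X' → . X] }  — shift, reduce
  I1: { [A → .], [X → . A X a], [X → . y A], [X → . y], [X → A . X a] }  — shift, reduce
  I2: { [X' → X .] }  — accept
  I3: { [A → .], [X → y . A], [X → y .] }  — 2 reduces
  I4: { [X → y A .] }  — reduce
  I5: { [X → A X . a] }  — shift
  I6: { [X → A X a .] }  — reduce

I3 contains complete items [A → .], [X → y .] — reduce-reduce conflict.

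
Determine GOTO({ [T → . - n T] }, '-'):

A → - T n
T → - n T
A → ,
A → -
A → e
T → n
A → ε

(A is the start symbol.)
GOTO(I, '-') = CLOSURE({ [A → αX.β] : [A → α.Xβ] ∈ I, X = '-' })

Items with dot before '-', with the dot advanced:
  [T → . - n T] → [T → - . n T]
Closure adds nothing (no advanced item has the dot before a non-terminal).

GOTO = { [T → - . n T] }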